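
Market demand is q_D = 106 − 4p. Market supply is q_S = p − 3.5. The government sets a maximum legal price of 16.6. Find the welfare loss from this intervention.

17.56

In inverse form: demand p = 26.5 − 0.25q, supply p = 3.5 + q.
Competitive equilibrium: 26.5 − 0.25q = 3.5 + q → q* = 18.4, p* = 21.9.
At the ceiling p = 16.6, quantity supplied = (16.6 − 3.5)/1 = 13.1.
Willingness to pay at q' = 13.1: 26.5 − 0.25·13.1 = 23.225.
Δq = 18.4 − 13.1 = 5.3; wedge = 23.225 − 16.6 = 6.625.
Welfare loss = ½ × 5.3 × 6.625 = 17.56.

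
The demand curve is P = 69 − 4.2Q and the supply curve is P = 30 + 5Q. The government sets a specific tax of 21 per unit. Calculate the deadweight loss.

23.97

Competitive equilibrium: 69 − 4.2Q = 30 + 5Q → Q* = 4.2391, P* = 51.1957.
With the tax, the buyer price exceeds the seller price by 21: (69 − 4.2Q) − (30 + 5Q) = 21 → Q' = 1.9565.
ΔQ = 4.2391 − 1.9565 = 2.2826; the wedge equals the tax, 21.
Welfare loss = ½ × 2.2826 × 21 = 23.97.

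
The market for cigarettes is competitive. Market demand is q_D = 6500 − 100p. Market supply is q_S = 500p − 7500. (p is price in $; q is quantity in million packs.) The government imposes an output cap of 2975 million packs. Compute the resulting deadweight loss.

In inverse form: demand p = 65 − 0.01q, supply p = 15 + 0.002q.
Competitive equilibrium: 65 − 0.01q = 15 + 0.002q → q* = 4166.6667, p* = 23.3333.
At q = 2975: demand price = 65 − 0.01·2975 = 35.25; supply price = 15 + 0.002·2975 = 20.95.
Δq = 4166.6667 − 2975 = 1191.6667; wedge = 35.25 − 20.95 = 14.3.
Welfare loss = ½ × 1191.6667 × 14.3 = $8520.42 million.

$8520.42 million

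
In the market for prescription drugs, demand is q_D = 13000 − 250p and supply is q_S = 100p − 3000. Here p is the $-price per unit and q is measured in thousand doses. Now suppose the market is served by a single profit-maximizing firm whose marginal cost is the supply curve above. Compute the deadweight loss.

In inverse form: demand p = 52 − 0.004q, supply p = 30 + 0.01q.
Competitive equilibrium: 52 − 0.004q = 30 + 0.01q → q* = 1571.4286, p* = 45.7143.
Marginal revenue: MR = 52 − 0.008q. Set MR = MC: 52 − 0.008q = 30 + 0.01q → q_m = 1222.2222.
Price p_m = 52 − 0.004·1222.2222 = 47.1111; MC(q_m) = 30 + 0.01·1222.2222 = 42.2222.
Competitive q* = 1571.4286, so Δq = 349.2064; wedge = 47.1111 − 42.2222 = 4.8889.
Deadweight loss = ½ × 349.2064 × 4.8889 = $853.62 thousand.

$853.62 thousand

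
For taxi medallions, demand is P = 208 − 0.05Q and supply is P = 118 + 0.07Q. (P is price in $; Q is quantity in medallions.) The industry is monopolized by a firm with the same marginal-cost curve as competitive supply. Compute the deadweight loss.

Competitive equilibrium: 208 − 0.05Q = 118 + 0.07Q → Q* = 750, P* = 170.5.
Marginal revenue: MR = 208 − 0.1Q. Set MR = MC: 208 − 0.1Q = 118 + 0.07Q → Q_m = 529.4118.
Price P_m = 208 − 0.05·529.4118 = 181.5294; MC(Q_m) = 118 + 0.07·529.4118 = 155.0588.
Competitive Q* = 750, so ΔQ = 220.5882; wedge = 181.5294 − 155.0588 = 26.4706.
Welfare loss = ½ × 220.5882 × 26.4706 = $2919.55.

$2919.55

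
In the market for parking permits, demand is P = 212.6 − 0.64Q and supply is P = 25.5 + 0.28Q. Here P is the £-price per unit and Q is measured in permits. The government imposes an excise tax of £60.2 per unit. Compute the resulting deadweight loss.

Competitive equilibrium: 212.6 − 0.64Q = 25.5 + 0.28Q → Q* = 203.3696, P* = 82.4435.
With the tax, the buyer price exceeds the seller price by 60.2: (212.6 − 0.64Q) − (25.5 + 0.28Q) = 60.2 → Q' = 137.9348.
ΔQ = 203.3696 − 137.9348 = 65.4348; the wedge equals the tax, 60.2.
The triangle = ½ × 65.4348 × 60.2 = £1969.59.

£1969.59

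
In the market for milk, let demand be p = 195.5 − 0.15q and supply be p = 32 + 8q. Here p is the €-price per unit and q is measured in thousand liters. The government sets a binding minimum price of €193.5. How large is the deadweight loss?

Competitive equilibrium: 195.5 − 0.15q = 32 + 8q → q* = 20.0613, p* = 192.4908.
At the floor p = 193.5, quantity demanded = (195.5 − 193.5)/0.15 = 13.3333.
Sellers' marginal cost at q' = 13.3333: 32 + 8·13.3333 = 138.6664.
Δq = 20.0613 − 13.3333 = 6.728; wedge = 193.5 − 138.6664 = 54.8336.
The triangle = ½ × 6.728 × 54.8336 = €184.46 thousand.

€184.46 thousand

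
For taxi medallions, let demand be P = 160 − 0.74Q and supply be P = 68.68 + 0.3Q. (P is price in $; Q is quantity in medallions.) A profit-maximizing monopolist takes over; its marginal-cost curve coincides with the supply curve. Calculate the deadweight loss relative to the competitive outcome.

Competitive equilibrium: 160 − 0.74Q = 68.68 + 0.3Q → Q* = 87.8077, P* = 95.0223.
Marginal revenue: MR = 160 − 1.48Q. Set MR = MC: 160 − 1.48Q = 68.68 + 0.3Q → Q_m = 51.3034.
Price P_m = 160 − 0.74·51.3034 = 122.0355; MC(Q_m) = 68.68 + 0.3·51.3034 = 84.071.
Competitive Q* = 87.8077, so ΔQ = 36.5043; wedge = 122.0355 − 84.071 = 37.9645.
DWL = ½ × 36.5043 × 37.9645 = $692.93.

$692.93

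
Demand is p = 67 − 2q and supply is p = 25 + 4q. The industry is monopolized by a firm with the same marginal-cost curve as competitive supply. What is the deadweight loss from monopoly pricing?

9.19

Competitive equilibrium: 67 − 2q = 25 + 4q → q* = 7, p* = 53.
Marginal revenue: MR = 67 − 4q. Set MR = MC: 67 − 4q = 25 + 4q → q_m = 5.25.
Price p_m = 67 − 2·5.25 = 56.5; MC(q_m) = 25 + 4·5.25 = 46.
Competitive q* = 7, so Δq = 1.75; wedge = 56.5 − 46 = 10.5.
Deadweight loss = ½ × 1.75 × 10.5 = 9.19.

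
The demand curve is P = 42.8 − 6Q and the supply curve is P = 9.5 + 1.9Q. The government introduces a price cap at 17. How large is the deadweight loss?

Competitive equilibrium: 42.8 − 6Q = 9.5 + 1.9Q → Q* = 4.2152, P* = 17.5089.
At the ceiling P = 17, quantity supplied = (17 − 9.5)/1.9 = 3.9474.
Willingness to pay at Q' = 3.9474: 42.8 − 6·3.9474 = 19.1156.
ΔQ = 4.2152 − 3.9474 = 0.2678; wedge = 19.1156 − 17 = 2.1156.
Welfare loss = ½ × 0.2678 × 2.1156 = 0.28.

0.28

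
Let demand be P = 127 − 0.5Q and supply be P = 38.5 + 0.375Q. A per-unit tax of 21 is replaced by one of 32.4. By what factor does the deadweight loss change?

Competitive equilibrium: 127 − 0.5Q = 38.5 + 0.375Q → Q* = 101.1429, P* = 76.4286.
For a per-unit tax t: ΔQ = t/0.875, so DWL = ½·t·(t/0.875) = t²/1.75.
At t = 21: DWL = 252. At t = 32.4: DWL = 599.863.
Ratio = (32.4/21)² = 2.380.

2.380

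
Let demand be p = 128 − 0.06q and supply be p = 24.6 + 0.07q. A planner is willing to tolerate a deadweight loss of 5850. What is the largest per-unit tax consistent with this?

39

Competitive equilibrium: 128 − 0.06q = 24.6 + 0.07q → q* = 795.3846, p* = 80.2769.
A tax t gives Δq = t/0.13 and wedge t, so DWL = t²/0.26.
t²/0.26 = 5850 → t² = 1521 → t = 39.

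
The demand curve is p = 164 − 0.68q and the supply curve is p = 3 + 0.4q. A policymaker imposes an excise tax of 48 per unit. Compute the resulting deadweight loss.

1066.67

Competitive equilibrium: 164 − 0.68q = 3 + 0.4q → q* = 149.0741, p* = 62.6296.
With the tax, the buyer price exceeds the seller price by 48: (164 − 0.68q) − (3 + 0.4q) = 48 → q' = 104.6296.
Δq = 149.0741 − 104.6296 = 44.4445; the wedge equals the tax, 48.
DWL = ½ × 44.4445 × 48 = 1066.67.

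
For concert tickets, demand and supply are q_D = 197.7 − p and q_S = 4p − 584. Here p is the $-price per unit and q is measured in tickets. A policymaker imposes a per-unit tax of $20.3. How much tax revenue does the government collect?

$509.936

In inverse form: demand p = 197.7 − q, supply p = 146 + 0.25q.
Competitive equilibrium: 197.7 − q = 146 + 0.25q → q* = 41.36, p* = 156.34.
With the tax, the buyer price exceeds the seller price by 20.3: (197.7 − q) − (146 + 0.25q) = 20.3 → q' = 25.12.
Tax revenue = 20.3 × 25.12 = $509.936.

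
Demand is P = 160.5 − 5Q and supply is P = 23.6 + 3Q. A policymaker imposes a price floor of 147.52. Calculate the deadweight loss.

842.92

Competitive equilibrium: 160.5 − 5Q = 23.6 + 3Q → Q* = 17.1125, P* = 74.9375.
At the floor P = 147.52, quantity demanded = (160.5 − 147.52)/5 = 2.596.
Sellers' marginal cost at Q' = 2.596: 23.6 + 3·2.596 = 31.388.
ΔQ = 17.1125 − 2.596 = 14.5165; wedge = 147.52 − 31.388 = 116.132.
DWL = ½ × 14.5165 × 116.132 = 842.92.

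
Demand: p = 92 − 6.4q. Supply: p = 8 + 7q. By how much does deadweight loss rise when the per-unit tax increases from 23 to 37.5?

32.73

Competitive equilibrium: 92 − 6.4q = 8 + 7q → q* = 6.2687, p* = 51.8806.
For a per-unit tax t: Δq = t/13.4, so DWL = ½·t·(t/13.4) = t²/26.8.
At t = 23: DWL = 19.739. At t = 37.5: DWL = 52.472.
Increase = 52.472 − 19.739 = 32.73.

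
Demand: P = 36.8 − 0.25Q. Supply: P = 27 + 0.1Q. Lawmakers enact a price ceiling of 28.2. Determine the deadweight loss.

Competitive equilibrium: 36.8 − 0.25Q = 27 + 0.1Q → Q* = 28, P* = 29.8.
At the ceiling P = 28.2, quantity supplied = (28.2 − 27)/0.1 = 12.
Willingness to pay at Q' = 12: 36.8 − 0.25·12 = 33.8.
ΔQ = 28 − 12 = 16; wedge = 33.8 − 28.2 = 5.6.
The triangle = ½ × 16 × 5.6 = 44.80.

44.80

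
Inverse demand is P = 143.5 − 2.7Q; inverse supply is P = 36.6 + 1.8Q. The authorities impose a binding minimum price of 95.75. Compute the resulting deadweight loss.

Competitive equilibrium: 143.5 − 2.7Q = 36.6 + 1.8Q → Q* = 23.7556, P* = 79.36.
At the floor P = 95.75, quantity demanded = (143.5 − 95.75)/2.7 = 17.6852.
Sellers' marginal cost at Q' = 17.6852: 36.6 + 1.8·17.6852 = 68.4334.
ΔQ = 23.7556 − 17.6852 = 6.0704; wedge = 95.75 − 68.4334 = 27.3166.
The triangle = ½ × 6.0704 × 27.3166 = 82.91.

82.91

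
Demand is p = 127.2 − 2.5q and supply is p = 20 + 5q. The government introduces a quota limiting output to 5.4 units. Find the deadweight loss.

Competitive equilibrium: 127.2 − 2.5q = 20 + 5q → q* = 14.2933, p* = 91.4667.
At q = 5.4: demand price = 127.2 − 2.5·5.4 = 113.7; supply price = 20 + 5·5.4 = 47.
Δq = 14.2933 − 5.4 = 8.8933; wedge = 113.7 − 47 = 66.7.
Welfare loss = ½ × 8.8933 × 66.7 = 296.59.

296.59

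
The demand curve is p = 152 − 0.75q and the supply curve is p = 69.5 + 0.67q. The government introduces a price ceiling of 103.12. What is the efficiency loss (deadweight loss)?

Competitive equilibrium: 152 − 0.75q = 69.5 + 0.67q → q* = 58.0986, p* = 108.4261.
At the ceiling p = 103.12, quantity supplied = (103.12 − 69.5)/0.67 = 50.1791.
Willingness to pay at q' = 50.1791: 152 − 0.75·50.1791 = 114.3657.
Δq = 58.0986 − 50.1791 = 7.9195; wedge = 114.3657 − 103.12 = 11.2457.
DWL = ½ × 7.9195 × 11.2457 = 44.53.

44.53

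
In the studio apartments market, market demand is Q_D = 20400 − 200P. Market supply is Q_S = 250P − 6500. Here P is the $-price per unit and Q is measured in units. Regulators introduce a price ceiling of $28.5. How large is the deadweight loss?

$275146.70

In inverse form: demand P = 102 − 0.005Q, supply P = 26 + 0.004Q.
Competitive equilibrium: 102 − 0.005Q = 26 + 0.004Q → Q* = 8444.4444, P* = 59.7778.
At the ceiling P = 28.5, quantity supplied = (28.5 − 26)/0.004 = 625.
Willingness to pay at Q' = 625: 102 − 0.005·625 = 98.875.
ΔQ = 8444.4444 − 625 = 7819.4444; wedge = 98.875 − 28.5 = 70.375.
Deadweight loss = ½ × 7819.4444 × 70.375 = $275146.70.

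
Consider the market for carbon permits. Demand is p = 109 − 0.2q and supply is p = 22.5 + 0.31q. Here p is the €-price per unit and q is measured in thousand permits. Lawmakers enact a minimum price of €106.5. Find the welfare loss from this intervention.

Competitive equilibrium: 109 − 0.2q = 22.5 + 0.31q → q* = 169.6078, p* = 75.0784.
At the floor p = 106.5, quantity demanded = (109 − 106.5)/0.2 = 12.5.
Sellers' marginal cost at q' = 12.5: 22.5 + 0.31·12.5 = 26.375.
Δq = 169.6078 − 12.5 = 157.1078; wedge = 106.5 − 26.375 = 80.125.
The triangle = ½ × 157.1078 × 80.125 = €6294.13 thousand.

€6294.13 thousand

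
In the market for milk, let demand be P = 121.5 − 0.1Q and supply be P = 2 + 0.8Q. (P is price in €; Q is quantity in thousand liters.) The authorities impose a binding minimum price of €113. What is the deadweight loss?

Competitive equilibrium: 121.5 − 0.1Q = 2 + 0.8Q → Q* = 132.7778, P* = 108.2222.
At the floor P = 113, quantity demanded = (121.5 − 113)/0.1 = 85.
Sellers' marginal cost at Q' = 85: 2 + 0.8·85 = 70.
ΔQ = 132.7778 − 85 = 47.7778; wedge = 113 − 70 = 43.
The triangle = ½ × 47.7778 × 43 = €1027.22 thousand.

€1027.22 thousand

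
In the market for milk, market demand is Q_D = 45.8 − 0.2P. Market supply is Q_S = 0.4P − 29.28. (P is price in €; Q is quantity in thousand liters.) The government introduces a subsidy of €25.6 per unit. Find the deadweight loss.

In inverse form: demand P = 229 − 5Q, supply P = 73.2 + 2.5Q.
Competitive equilibrium: 229 − 5Q = 73.2 + 2.5Q → Q* = 20.7733, P* = 125.1333.
The subsidy lowers effective supply by 25.6: P = 47.6 + 2.5Q.
New quantity: 229 − 5Q = 47.6 + 2.5Q → Q' = 24.1867.
Overproduction ΔQ = 24.1867 − 20.7733 = 3.4134; wedge = subsidy = 25.6.
DWL = ½ × 3.4134 × 25.6 = €43.69 thousand.

€43.69 thousand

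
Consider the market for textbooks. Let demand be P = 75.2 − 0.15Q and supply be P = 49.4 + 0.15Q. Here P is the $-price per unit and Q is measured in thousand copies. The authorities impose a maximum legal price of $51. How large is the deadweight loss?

Competitive equilibrium: 75.2 − 0.15Q = 49.4 + 0.15Q → Q* = 86, P* = 62.3.
At the ceiling P = 51, quantity supplied = (51 − 49.4)/0.15 = 10.6667.
Willingness to pay at Q' = 10.6667: 75.2 − 0.15·10.6667 = 73.6.
ΔQ = 86 − 10.6667 = 75.3333; wedge = 73.6 − 51 = 22.6.
Welfare loss = ½ × 75.3333 × 22.6 = $851.27 thousand.

$851.27 thousand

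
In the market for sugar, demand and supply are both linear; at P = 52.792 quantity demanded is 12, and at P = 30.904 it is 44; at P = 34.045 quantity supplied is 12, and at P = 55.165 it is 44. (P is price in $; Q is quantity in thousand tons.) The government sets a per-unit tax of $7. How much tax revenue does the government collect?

Demand slope = (30.904 − 52.792)/(44 − 12) = −0.684, so P = 61 − 0.684Q.
Supply slope = (55.165 − 34.045)/(44 − 12) = 0.66, so P = 26.125 + 0.66Q.
Competitive equilibrium: 61 − 0.684Q = 26.125 + 0.66Q → Q* = 25.9487, P* = 43.2511.
With the tax, the buyer price exceeds the seller price by 7: (61 − 0.684Q) − (26.125 + 0.66Q) = 7 → Q' = 20.7403.
Tax revenue = 7 × 20.7403 = $145.18 thousand.

$145.18 thousand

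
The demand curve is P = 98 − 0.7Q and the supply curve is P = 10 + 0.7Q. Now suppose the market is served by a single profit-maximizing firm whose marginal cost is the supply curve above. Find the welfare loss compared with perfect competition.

307.30

Competitive equilibrium: 98 − 0.7Q = 10 + 0.7Q → Q* = 62.8571, P* = 54.
Marginal revenue: MR = 98 − 1.4Q. Set MR = MC: 98 − 1.4Q = 10 + 0.7Q → Q_m = 41.9048.
Price P_m = 98 − 0.7·41.9048 = 68.6666; MC(Q_m) = 10 + 0.7·41.9048 = 39.3334.
Competitive Q* = 62.8571, so ΔQ = 20.9523; wedge = 68.6666 − 39.3334 = 29.3332.
The triangle = ½ × 20.9523 × 29.3332 = 307.30.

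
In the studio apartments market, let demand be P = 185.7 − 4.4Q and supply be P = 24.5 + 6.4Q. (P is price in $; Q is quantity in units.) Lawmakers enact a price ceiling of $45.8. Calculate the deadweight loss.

$726.35

Competitive equilibrium: 185.7 − 4.4Q = 24.5 + 6.4Q → Q* = 14.9259, P* = 120.0259.
At the ceiling P = 45.8, quantity supplied = (45.8 − 24.5)/6.4 = 3.3281.
Willingness to pay at Q' = 3.3281: 185.7 − 4.4·3.3281 = 171.0564.
ΔQ = 14.9259 − 3.3281 = 11.5978; wedge = 171.0564 − 45.8 = 125.2564.
DWL = ½ × 11.5978 × 125.2564 = $726.35.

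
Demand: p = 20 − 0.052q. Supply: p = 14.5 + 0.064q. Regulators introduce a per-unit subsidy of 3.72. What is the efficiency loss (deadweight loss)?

Competitive equilibrium: 20 − 0.052q = 14.5 + 0.064q → q* = 47.4138, p* = 17.5345.
The subsidy lowers effective supply by 3.72: p = 10.78 + 0.064q.
New quantity: 20 − 0.052q = 10.78 + 0.064q → q' = 79.4828.
Overproduction Δq = 79.4828 − 47.4138 = 32.069; wedge = subsidy = 3.72.
Welfare loss = ½ × 32.069 × 3.72 = 59.65.

59.65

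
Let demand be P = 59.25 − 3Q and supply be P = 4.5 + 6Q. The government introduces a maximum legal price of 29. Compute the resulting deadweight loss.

18

Competitive equilibrium: 59.25 − 3Q = 4.5 + 6Q → Q* = 6.0833, P* = 41.
At the ceiling P = 29, quantity supplied = (29 − 4.5)/6 = 4.0833.
Willingness to pay at Q' = 4.0833: 59.25 − 3·4.0833 = 47.0001.
ΔQ = 6.0833 − 4.0833 = 2; wedge = 47.0001 − 29 = 18.0001.
The triangle = ½ × 2 × 18.0001 = 18.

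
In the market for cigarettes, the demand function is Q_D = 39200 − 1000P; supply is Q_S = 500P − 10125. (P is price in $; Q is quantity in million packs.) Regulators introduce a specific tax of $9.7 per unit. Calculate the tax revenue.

$29908.33 million

In inverse form: demand P = 39.2 − 0.001Q, supply P = 20.25 + 0.002Q.
Competitive equilibrium: 39.2 − 0.001Q = 20.25 + 0.002Q → Q* = 6316.6667, P* = 32.8833.
With the tax, the buyer price exceeds the seller price by 9.7: (39.2 − 0.001Q) − (20.25 + 0.002Q) = 9.7 → Q' = 3083.3333.
Tax revenue = 9.7 × 3083.3333 = $29908.33 million.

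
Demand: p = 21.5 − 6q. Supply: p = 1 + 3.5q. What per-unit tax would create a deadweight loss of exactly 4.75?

Competitive equilibrium: 21.5 − 6q = 1 + 3.5q → q* = 2.1579, p* = 8.5526.
A tax t gives Δq = t/9.5 and wedge t, so DWL = t²/19.
t²/19 = 4.75 → t² = 90.25 → t = 9.5.

9.5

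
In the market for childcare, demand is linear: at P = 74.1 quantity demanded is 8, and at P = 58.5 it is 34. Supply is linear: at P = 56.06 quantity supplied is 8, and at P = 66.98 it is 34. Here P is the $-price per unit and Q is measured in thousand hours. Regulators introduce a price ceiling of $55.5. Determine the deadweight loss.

$184.49 thousand

Demand slope = (58.5 − 74.1)/(34 − 8) = −0.6, so P = 78.9 − 0.6Q.
Supply slope = (66.98 − 56.06)/(34 − 8) = 0.42, so P = 52.7 + 0.42Q.
Competitive equilibrium: 78.9 − 0.6Q = 52.7 + 0.42Q → Q* = 25.6863, P* = 63.4882.
At the ceiling P = 55.5, quantity supplied = (55.5 − 52.7)/0.42 = 6.6667.
Willingness to pay at Q' = 6.6667: 78.9 − 0.6·6.6667 = 74.9.
ΔQ = 25.6863 − 6.6667 = 19.0196; wedge = 74.9 − 55.5 = 19.4.
Deadweight loss = ½ × 19.0196 × 19.4 = $184.49 thousand.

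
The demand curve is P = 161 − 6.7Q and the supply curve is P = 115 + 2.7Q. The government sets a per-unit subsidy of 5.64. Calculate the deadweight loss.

Competitive equilibrium: 161 − 6.7Q = 115 + 2.7Q → Q* = 4.8936, P* = 128.2128.
The subsidy lowers effective supply by 5.64: P = 109.36 + 2.7Q.
New quantity: 161 − 6.7Q = 109.36 + 2.7Q → Q' = 5.4936.
Overproduction ΔQ = 5.4936 − 4.8936 = 0.6; wedge = subsidy = 5.64.
DWL = ½ × 0.6 × 5.64 = 1.692.

1.692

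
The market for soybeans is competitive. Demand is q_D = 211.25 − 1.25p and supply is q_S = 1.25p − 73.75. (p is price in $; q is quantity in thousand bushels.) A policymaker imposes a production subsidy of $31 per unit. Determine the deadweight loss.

$300.31 thousand

In inverse form: demand p = 169 − 0.8q, supply p = 59 + 0.8q.
Competitive equilibrium: 169 − 0.8q = 59 + 0.8q → q* = 68.75, p* = 114.
The subsidy lowers effective supply by 31: p = 28 + 0.8q.
New quantity: 169 − 0.8q = 28 + 0.8q → q' = 88.125.
Overproduction Δq = 88.125 − 68.75 = 19.375; wedge = subsidy = 31.
DWL = ½ × 19.375 × 31 = $300.31 thousand.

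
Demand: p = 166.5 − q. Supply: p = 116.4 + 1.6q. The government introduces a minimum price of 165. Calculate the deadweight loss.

Competitive equilibrium: 166.5 − q = 116.4 + 1.6q → q* = 19.2692, p* = 147.2308.
At the floor p = 165, quantity demanded = (166.5 − 165)/1 = 1.5.
Sellers' marginal cost at q' = 1.5: 116.4 + 1.6·1.5 = 118.8.
Δq = 19.2692 − 1.5 = 17.7692; wedge = 165 − 118.8 = 46.2.
Deadweight loss = ½ × 17.7692 × 46.2 = 410.47.

410.47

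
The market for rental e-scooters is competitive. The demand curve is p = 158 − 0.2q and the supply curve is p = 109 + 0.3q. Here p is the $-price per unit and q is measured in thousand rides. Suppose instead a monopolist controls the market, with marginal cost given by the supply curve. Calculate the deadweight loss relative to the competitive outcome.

$196 thousand

Competitive equilibrium: 158 − 0.2q = 109 + 0.3q → q* = 98, p* = 138.4.
Marginal revenue: MR = 158 − 0.4q. Set MR = MC: 158 − 0.4q = 109 + 0.3q → q_m = 70.
Price p_m = 158 − 0.2·70 = 144; MC(q_m) = 109 + 0.3·70 = 130.
Competitive q* = 98, so Δq = 28; wedge = 144 − 130 = 14.
DWL = ½ × 28 × 14 = $196 thousand.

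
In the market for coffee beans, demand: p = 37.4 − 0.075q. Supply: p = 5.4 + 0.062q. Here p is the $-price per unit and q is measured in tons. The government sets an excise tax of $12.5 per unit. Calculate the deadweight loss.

$570.26

Competitive equilibrium: 37.4 − 0.075q = 5.4 + 0.062q → q* = 233.5766, p* = 19.8818.
With the tax, the buyer price exceeds the seller price by 12.5: (37.4 − 0.075q) − (5.4 + 0.062q) = 12.5 → q' = 142.3358.
Δq = 233.5766 − 142.3358 = 91.2408; the wedge equals the tax, 12.5.
The triangle = ½ × 91.2408 × 12.5 = $570.26.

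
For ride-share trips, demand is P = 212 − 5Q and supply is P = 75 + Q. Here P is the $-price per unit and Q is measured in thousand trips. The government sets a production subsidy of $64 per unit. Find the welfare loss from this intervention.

Competitive equilibrium: 212 − 5Q = 75 + Q → Q* = 22.8333, P* = 97.8333.
The subsidy lowers effective supply by 64: P = 11 + Q.
New quantity: 212 − 5Q = 11 + Q → Q' = 33.5.
Overproduction ΔQ = 33.5 − 22.8333 = 10.6667; wedge = subsidy = 64.
DWL = ½ × 10.6667 × 64 = $341.33 thousand.

$341.33 thousand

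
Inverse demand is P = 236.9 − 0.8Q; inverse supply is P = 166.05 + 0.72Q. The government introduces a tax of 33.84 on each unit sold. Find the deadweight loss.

376.69

Competitive equilibrium: 236.9 − 0.8Q = 166.05 + 0.72Q → Q* = 46.6118, P* = 199.6105.
With the tax, the buyer price exceeds the seller price by 33.84: (236.9 − 0.8Q) − (166.05 + 0.72Q) = 33.84 → Q' = 24.3487.
ΔQ = 46.6118 − 24.3487 = 22.2631; the wedge equals the tax, 33.84.
The triangle = ½ × 22.2631 × 33.84 = 376.69.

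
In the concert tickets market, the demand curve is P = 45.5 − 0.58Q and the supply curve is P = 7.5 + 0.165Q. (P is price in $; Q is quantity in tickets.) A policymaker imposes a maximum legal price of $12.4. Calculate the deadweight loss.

$169.15

Competitive equilibrium: 45.5 − 0.58Q = 7.5 + 0.165Q → Q* = 51.0067, P* = 15.9161.
At the ceiling P = 12.4, quantity supplied = (12.4 − 7.5)/0.165 = 29.697.
Willingness to pay at Q' = 29.697: 45.5 − 0.58·29.697 = 28.2757.
ΔQ = 51.0067 − 29.697 = 21.3097; wedge = 28.2757 − 12.4 = 15.8757.
Deadweight loss = ½ × 21.3097 × 15.8757 = $169.15.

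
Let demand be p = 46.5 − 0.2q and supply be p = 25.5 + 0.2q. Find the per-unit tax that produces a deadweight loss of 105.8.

9.2

Competitive equilibrium: 46.5 − 0.2q = 25.5 + 0.2q → q* = 52.5, p* = 36.
A tax t gives Δq = t/0.4 and wedge t, so DWL = t²/0.8.
t²/0.8 = 105.8 → t² = 84.64 → t = 9.2.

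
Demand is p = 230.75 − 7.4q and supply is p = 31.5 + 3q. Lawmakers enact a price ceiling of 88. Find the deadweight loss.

0.55

Competitive equilibrium: 230.75 − 7.4q = 31.5 + 3q → q* = 19.1587, p* = 88.976.
At the ceiling p = 88, quantity supplied = (88 − 31.5)/3 = 18.8333.
Willingness to pay at q' = 18.8333: 230.75 − 7.4·18.8333 = 91.3836.
Δq = 19.1587 − 18.8333 = 0.3254; wedge = 91.3836 − 88 = 3.3836.
Welfare loss = ½ × 0.3254 × 3.3836 = 0.55.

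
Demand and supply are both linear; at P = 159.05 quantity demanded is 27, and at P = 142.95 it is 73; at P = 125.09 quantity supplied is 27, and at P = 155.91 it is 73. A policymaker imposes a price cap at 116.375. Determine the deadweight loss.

1093.36

Demand slope = (142.95 − 159.05)/(73 − 27) = −0.35, so P = 168.5 − 0.35Q.
Supply slope = (155.91 − 125.09)/(73 − 27) = 0.67, so P = 107 + 0.67Q.
Competitive equilibrium: 168.5 − 0.35Q = 107 + 0.67Q → Q* = 60.2941, P* = 147.3971.
At the ceiling P = 116.375, quantity supplied = (116.375 − 107)/0.67 = 13.9925.
Willingness to pay at Q' = 13.9925: 168.5 − 0.35·13.9925 = 163.6026.
ΔQ = 60.2941 − 13.9925 = 46.3016; wedge = 163.6026 − 116.375 = 47.2276.
Welfare loss = ½ × 46.3016 × 47.2276 = 1093.36.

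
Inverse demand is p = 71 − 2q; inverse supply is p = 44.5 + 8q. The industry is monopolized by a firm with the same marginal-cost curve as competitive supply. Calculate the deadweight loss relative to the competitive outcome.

0.98

Competitive equilibrium: 71 − 2q = 44.5 + 8q → q* = 2.65, p* = 65.7.
Marginal revenue: MR = 71 − 4q. Set MR = MC: 71 − 4q = 44.5 + 8q → q_m = 2.2083.
Price p_m = 71 − 2·2.2083 = 66.5834; MC(q_m) = 44.5 + 8·2.2083 = 62.1664.
Competitive q* = 2.65, so Δq = 0.4417; wedge = 66.5834 − 62.1664 = 4.417.
Deadweight loss = ½ × 0.4417 × 4.417 = 0.98.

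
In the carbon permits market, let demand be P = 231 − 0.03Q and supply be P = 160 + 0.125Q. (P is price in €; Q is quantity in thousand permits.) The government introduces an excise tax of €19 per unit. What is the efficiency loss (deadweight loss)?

€1164.52 thousand

Competitive equilibrium: 231 − 0.03Q = 160 + 0.125Q → Q* = 458.0645, P* = 217.2581.
With the tax, the buyer price exceeds the seller price by 19: (231 − 0.03Q) − (160 + 0.125Q) = 19 → Q' = 335.4839.
ΔQ = 458.0645 − 335.4839 = 122.5806; the wedge equals the tax, 19.
DWL = ½ × 122.5806 × 19 = €1164.52 thousand.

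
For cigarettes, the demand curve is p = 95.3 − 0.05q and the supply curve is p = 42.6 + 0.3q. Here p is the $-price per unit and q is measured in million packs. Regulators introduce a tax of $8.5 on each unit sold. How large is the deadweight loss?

$103.21 million

Competitive equilibrium: 95.3 − 0.05q = 42.6 + 0.3q → q* = 150.5714, p* = 87.7714.
With the tax, the buyer price exceeds the seller price by 8.5: (95.3 − 0.05q) − (42.6 + 0.3q) = 8.5 → q' = 126.2857.
Δq = 150.5714 − 126.2857 = 24.2857; the wedge equals the tax, 8.5.
Deadweight loss = ½ × 24.2857 × 8.5 = $103.21 million.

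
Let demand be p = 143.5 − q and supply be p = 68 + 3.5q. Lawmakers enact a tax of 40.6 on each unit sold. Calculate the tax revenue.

Competitive equilibrium: 143.5 − q = 68 + 3.5q → q* = 16.7778, p* = 126.7222.
With the tax, the buyer price exceeds the seller price by 40.6: (143.5 − q) − (68 + 3.5q) = 40.6 → q' = 7.7556.
Tax revenue = 40.6 × 7.7556 = 314.88.

314.88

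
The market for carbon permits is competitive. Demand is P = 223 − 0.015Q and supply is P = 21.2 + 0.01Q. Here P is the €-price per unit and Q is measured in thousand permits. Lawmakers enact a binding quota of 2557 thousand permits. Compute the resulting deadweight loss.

Competitive equilibrium: 223 − 0.015Q = 21.2 + 0.01Q → Q* = 8072, P* = 101.92.
At Q = 2557: demand price = 223 − 0.015·2557 = 184.645; supply price = 21.2 + 0.01·2557 = 46.77.
ΔQ = 8072 − 2557 = 5515; wedge = 184.645 − 46.77 = 137.875.
Welfare loss = ½ × 5515 × 137.875 = €380190.31 thousand.

€380190.31 thousand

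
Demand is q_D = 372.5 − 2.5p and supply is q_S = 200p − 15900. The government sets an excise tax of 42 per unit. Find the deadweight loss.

2177.78

In inverse form: demand p = 149 − 0.4q, supply p = 79.5 + 0.005q.
Competitive equilibrium: 149 − 0.4q = 79.5 + 0.005q → q* = 171.6049, p* = 80.358.
With the tax, the buyer price exceeds the seller price by 42: (149 − 0.4q) − (79.5 + 0.005q) = 42 → q' = 67.9012.
Δq = 171.6049 − 67.9012 = 103.7037; the wedge equals the tax, 42.
The triangle = ½ × 103.7037 × 42 = 2177.78.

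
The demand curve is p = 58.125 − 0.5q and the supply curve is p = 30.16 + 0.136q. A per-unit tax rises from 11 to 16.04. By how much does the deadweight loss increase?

Competitive equilibrium: 58.125 − 0.5q = 30.16 + 0.136q → q* = 43.9701, p* = 36.1399.
For a per-unit tax t: Δq = t/0.636, so DWL = ½·t·(t/0.636) = t²/1.272.
At t = 11: DWL = 95.126. At t = 16.04: DWL = 202.265.
Increase = 202.265 − 95.126 = 107.14.

107.14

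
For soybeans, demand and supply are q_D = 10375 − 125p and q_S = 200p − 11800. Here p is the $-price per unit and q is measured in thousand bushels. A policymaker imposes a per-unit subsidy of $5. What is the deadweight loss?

In inverse form: demand p = 83 − 0.008q, supply p = 59 + 0.005q.
Competitive equilibrium: 83 − 0.008q = 59 + 0.005q → q* = 1846.1538, p* = 68.2308.
The subsidy lowers effective supply by 5: p = 54 + 0.005q.
New quantity: 83 − 0.008q = 54 + 0.005q → q' = 2230.7692.
Overproduction Δq = 2230.7692 − 1846.1538 = 384.6154; wedge = subsidy = 5.
Deadweight loss = ½ × 384.6154 × 5 = $961.54 thousand.

$961.54 thousand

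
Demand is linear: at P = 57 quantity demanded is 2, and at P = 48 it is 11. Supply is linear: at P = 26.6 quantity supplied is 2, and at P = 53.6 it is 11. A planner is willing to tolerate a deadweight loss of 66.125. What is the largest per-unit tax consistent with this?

Demand slope = (48 − 57)/(11 − 2) = −1, so P = 59 − Q.
Supply slope = (53.6 − 26.6)/(11 − 2) = 3, so P = 20.6 + 3Q.
Competitive equilibrium: 59 − Q = 20.6 + 3Q → Q* = 9.6, P* = 49.4.
A tax t gives ΔQ = t/4 and wedge t, so DWL = t²/8.
t²/8 = 66.125 → t² = 529 → t = 23.

23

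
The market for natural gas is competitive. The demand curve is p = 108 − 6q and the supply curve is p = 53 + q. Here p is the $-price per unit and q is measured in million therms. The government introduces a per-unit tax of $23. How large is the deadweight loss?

$37.79 million

Competitive equilibrium: 108 − 6q = 53 + q → q* = 7.8571, p* = 60.8571.
With the tax, the buyer price exceeds the seller price by 23: (108 − 6q) − (53 + q) = 23 → q' = 4.5714.
Δq = 7.8571 − 4.5714 = 3.2857; the wedge equals the tax, 23.
Deadweight loss = ½ × 3.2857 × 23 = $37.79 million.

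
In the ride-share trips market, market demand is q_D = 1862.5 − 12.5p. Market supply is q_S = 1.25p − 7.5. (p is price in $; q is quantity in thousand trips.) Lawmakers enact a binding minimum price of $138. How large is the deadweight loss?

$275 thousand

In inverse form: demand p = 149 − 0.08q, supply p = 6 + 0.8q.
Competitive equilibrium: 149 − 0.08q = 6 + 0.8q → q* = 162.5, p* = 136.
At the floor p = 138, quantity demanded = (149 − 138)/0.08 = 137.5.
Sellers' marginal cost at q' = 137.5: 6 + 0.8·137.5 = 116.
Δq = 162.5 − 137.5 = 25; wedge = 138 − 116 = 22.
Welfare loss = ½ × 25 × 22 = $275 thousand.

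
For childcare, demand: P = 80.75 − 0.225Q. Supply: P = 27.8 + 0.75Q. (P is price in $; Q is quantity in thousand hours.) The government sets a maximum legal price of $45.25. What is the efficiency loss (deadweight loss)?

$469.73 thousand

Competitive equilibrium: 80.75 − 0.225Q = 27.8 + 0.75Q → Q* = 54.3077, P* = 68.5308.
At the ceiling P = 45.25, quantity supplied = (45.25 − 27.8)/0.75 = 23.2667.
Willingness to pay at Q' = 23.2667: 80.75 − 0.225·23.2667 = 75.515.
ΔQ = 54.3077 − 23.2667 = 31.041; wedge = 75.515 − 45.25 = 30.265.
The triangle = ½ × 31.041 × 30.265 = $469.73 thousand.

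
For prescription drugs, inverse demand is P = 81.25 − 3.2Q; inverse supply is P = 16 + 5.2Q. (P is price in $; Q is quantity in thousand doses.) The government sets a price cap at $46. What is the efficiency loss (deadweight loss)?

Competitive equilibrium: 81.25 − 3.2Q = 16 + 5.2Q → Q* = 7.7679, P* = 56.3929.
At the ceiling P = 46, quantity supplied = (46 − 16)/5.2 = 5.7692.
Willingness to pay at Q' = 5.7692: 81.25 − 3.2·5.7692 = 62.7886.
ΔQ = 7.7679 − 5.7692 = 1.9987; wedge = 62.7886 − 46 = 16.7886.
The triangle = ½ × 1.9987 × 16.7886 = $16.78 thousand.

$16.78 thousand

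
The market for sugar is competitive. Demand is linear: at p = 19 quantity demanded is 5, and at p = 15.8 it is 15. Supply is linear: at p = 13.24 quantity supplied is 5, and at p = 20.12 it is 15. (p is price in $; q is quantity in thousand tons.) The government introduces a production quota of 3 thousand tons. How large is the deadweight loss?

$29.99 thousand

Demand slope = (15.8 − 19)/(15 − 5) = −0.32, so p = 20.6 − 0.32q.
Supply slope = (20.12 − 13.24)/(15 − 5) = 0.688, so p = 9.8 + 0.688q.
Competitive equilibrium: 20.6 − 0.32q = 9.8 + 0.688q → q* = 10.7143, p* = 17.1714.
At q = 3: demand price = 20.6 − 0.32·3 = 19.64; supply price = 9.8 + 0.688·3 = 11.864.
Δq = 10.7143 − 3 = 7.7143; wedge = 19.64 − 11.864 = 7.776.
Welfare loss = ½ × 7.7143 × 7.776 = $29.99 thousand.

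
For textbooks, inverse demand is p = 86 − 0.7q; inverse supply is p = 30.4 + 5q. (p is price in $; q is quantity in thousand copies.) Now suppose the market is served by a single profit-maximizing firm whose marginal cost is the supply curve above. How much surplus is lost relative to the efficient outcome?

$3.24 thousand

Competitive equilibrium: 86 − 0.7q = 30.4 + 5q → q* = 9.7544, p* = 79.1719.
Marginal revenue: MR = 86 − 1.4q. Set MR = MC: 86 − 1.4q = 30.4 + 5q → q_m = 8.6875.
Price p_m = 86 − 0.7·8.6875 = 79.9188; MC(q_m) = 30.4 + 5·8.6875 = 73.8375.
Competitive q* = 9.7544, so Δq = 1.0669; wedge = 79.9188 − 73.8375 = 6.0813.
Welfare loss = ½ × 1.0669 × 6.0813 = $3.24 thousand.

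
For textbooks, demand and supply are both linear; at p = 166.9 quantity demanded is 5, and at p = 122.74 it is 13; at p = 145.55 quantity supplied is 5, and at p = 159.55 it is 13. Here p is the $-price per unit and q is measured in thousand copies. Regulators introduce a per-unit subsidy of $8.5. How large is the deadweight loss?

$4.97 thousand

Demand slope = (122.74 − 166.9)/(13 − 5) = −5.52, so p = 194.5 − 5.52q.
Supply slope = (159.55 − 145.55)/(13 − 5) = 1.75, so p = 136.8 + 1.75q.
Competitive equilibrium: 194.5 − 5.52q = 136.8 + 1.75q → q* = 7.9367, p* = 150.6893.
The subsidy lowers effective supply by 8.5: p = 128.3 + 1.75q.
New quantity: 194.5 − 5.52q = 128.3 + 1.75q → q' = 9.1059.
Overproduction Δq = 9.1059 − 7.9367 = 1.1692; wedge = subsidy = 8.5.
Deadweight loss = ½ × 1.1692 × 8.5 = $4.97 thousand.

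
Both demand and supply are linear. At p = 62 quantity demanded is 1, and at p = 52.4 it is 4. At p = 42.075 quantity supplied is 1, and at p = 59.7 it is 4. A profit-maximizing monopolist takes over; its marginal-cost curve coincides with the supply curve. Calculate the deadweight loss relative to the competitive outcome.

3.15

Demand slope = (52.4 − 62)/(4 − 1) = −3.2, so p = 65.2 − 3.2q.
Supply slope = (59.7 − 42.075)/(4 − 1) = 5.875, so p = 36.2 + 5.875q.
Competitive equilibrium: 65.2 − 3.2q = 36.2 + 5.875q → q* = 3.1956, p* = 54.9741.
Marginal revenue: MR = 65.2 − 6.4q. Set MR = MC: 65.2 − 6.4q = 36.2 + 5.875q → q_m = 2.3625.
Price p_m = 65.2 − 3.2·2.3625 = 57.64; MC(q_m) = 36.2 + 5.875·2.3625 = 50.0797.
Competitive q* = 3.1956, so Δq = 0.8331; wedge = 57.64 − 50.0797 = 7.5603.
DWL = ½ × 0.8331 × 7.5603 = 3.15.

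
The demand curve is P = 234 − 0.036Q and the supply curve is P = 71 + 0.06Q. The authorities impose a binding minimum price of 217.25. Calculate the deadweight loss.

Competitive equilibrium: 234 − 0.036Q = 71 + 0.06Q → Q* = 1697.91667, P* = 172.875.
At the floor P = 217.25, quantity demanded = (234 − 217.25)/0.036 = 465.27778.
Sellers' marginal cost at Q' = 465.27778: 71 + 0.06·465.27778 = 98.91667.
ΔQ = 1697.91667 − 465.27778 = 1232.63889; wedge = 217.25 − 98.91667 = 118.33333.
The triangle = ½ × 1232.63889 × 118.33333 = 72931.13.

72931.13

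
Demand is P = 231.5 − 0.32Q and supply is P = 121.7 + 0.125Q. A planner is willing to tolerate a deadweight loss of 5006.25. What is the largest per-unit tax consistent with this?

66.75

Competitive equilibrium: 231.5 − 0.32Q = 121.7 + 0.125Q → Q* = 246.7416, P* = 152.5427.
A tax t gives ΔQ = t/0.445 and wedge t, so DWL = t²/0.89.
t²/0.89 = 5006.25 → t² = 4455.5625 → t = 66.75.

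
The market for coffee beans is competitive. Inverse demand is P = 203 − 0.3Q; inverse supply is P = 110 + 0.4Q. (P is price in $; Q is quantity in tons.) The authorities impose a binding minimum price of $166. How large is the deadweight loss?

Competitive equilibrium: 203 − 0.3Q = 110 + 0.4Q → Q* = 132.8571, P* = 163.1429.
At the floor P = 166, quantity demanded = (203 − 166)/0.3 = 123.3333.
Sellers' marginal cost at Q' = 123.3333: 110 + 0.4·123.3333 = 159.3333.
ΔQ = 132.8571 − 123.3333 = 9.5238; wedge = 166 − 159.3333 = 6.6667.
Deadweight loss = ½ × 9.5238 × 6.6667 = $31.75.

$31.75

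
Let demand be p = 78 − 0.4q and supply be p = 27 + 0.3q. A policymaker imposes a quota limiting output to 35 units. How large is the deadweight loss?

501.61

Competitive equilibrium: 78 − 0.4q = 27 + 0.3q → q* = 72.8571, p* = 48.8571.
At q = 35: demand price = 78 − 0.4·35 = 64; supply price = 27 + 0.3·35 = 37.5.
Δq = 72.8571 − 35 = 37.8571; wedge = 64 − 37.5 = 26.5.
Deadweight loss = ½ × 37.8571 × 26.5 = 501.61.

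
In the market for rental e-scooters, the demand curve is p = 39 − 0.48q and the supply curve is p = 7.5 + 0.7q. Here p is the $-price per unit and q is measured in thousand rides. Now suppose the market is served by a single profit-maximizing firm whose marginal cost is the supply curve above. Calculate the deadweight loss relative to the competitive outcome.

$35.15 thousand

Competitive equilibrium: 39 − 0.48q = 7.5 + 0.7q → q* = 26.6949, p* = 26.1864.
Marginal revenue: MR = 39 − 0.96q. Set MR = MC: 39 − 0.96q = 7.5 + 0.7q → q_m = 18.9759.
Price p_m = 39 − 0.48·18.9759 = 29.8916; MC(q_m) = 7.5 + 0.7·18.9759 = 20.7831.
Competitive q* = 26.6949, so Δq = 7.719; wedge = 29.8916 − 20.7831 = 9.1085.
Deadweight loss = ½ × 7.719 × 9.1085 = $35.15 thousand.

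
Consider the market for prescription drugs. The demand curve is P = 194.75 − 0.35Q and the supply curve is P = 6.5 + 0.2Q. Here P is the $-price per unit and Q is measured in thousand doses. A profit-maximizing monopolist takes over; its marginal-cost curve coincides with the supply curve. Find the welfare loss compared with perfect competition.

Competitive equilibrium: 194.75 − 0.35Q = 6.5 + 0.2Q → Q* = 342.2727, P* = 74.9545.
Marginal revenue: MR = 194.75 − 0.7Q. Set MR = MC: 194.75 − 0.7Q = 6.5 + 0.2Q → Q_m = 209.1667.
Price P_m = 194.75 − 0.35·209.1667 = 121.5417; MC(Q_m) = 6.5 + 0.2·209.1667 = 48.3333.
Competitive Q* = 342.2727, so ΔQ = 133.106; wedge = 121.5417 − 48.3333 = 73.2084.
DWL = ½ × 133.106 × 73.2084 = $4872.24 thousand.

$4872.24 thousand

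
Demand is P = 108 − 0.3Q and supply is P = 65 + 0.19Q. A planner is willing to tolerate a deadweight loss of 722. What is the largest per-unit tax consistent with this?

Competitive equilibrium: 108 − 0.3Q = 65 + 0.19Q → Q* = 87.7551, P* = 81.6735.
A tax t gives ΔQ = t/0.49 and wedge t, so DWL = t²/0.98.
t²/0.98 = 722 → t² = 707.56 → t = 26.6.

26.6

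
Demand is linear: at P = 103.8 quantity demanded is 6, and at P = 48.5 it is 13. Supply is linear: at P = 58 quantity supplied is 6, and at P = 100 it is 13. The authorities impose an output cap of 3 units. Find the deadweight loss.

Demand slope = (48.5 − 103.8)/(13 − 6) = −7.9, so P = 151.2 − 7.9Q.
Supply slope = (100 − 58)/(13 − 6) = 6, so P = 22 + 6Q.
Competitive equilibrium: 151.2 − 7.9Q = 22 + 6Q → Q* = 9.29496, P* = 77.76978.
At Q = 3: demand price = 151.2 − 7.9·3 = 127.5; supply price = 22 + 6·3 = 40.
ΔQ = 9.29496 − 3 = 6.29496; wedge = 127.5 − 40 = 87.5.
Welfare loss = ½ × 6.29496 × 87.5 = 275.40.

275.40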